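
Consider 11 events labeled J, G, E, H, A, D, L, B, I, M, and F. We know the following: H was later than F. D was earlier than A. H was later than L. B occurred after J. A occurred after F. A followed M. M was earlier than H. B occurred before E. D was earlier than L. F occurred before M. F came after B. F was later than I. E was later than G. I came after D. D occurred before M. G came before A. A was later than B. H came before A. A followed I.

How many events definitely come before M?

Directly stated before M: D and F.
B reaches M via B → F → M.
I reaches M via I → F → M.
J reaches M via J → B → F → M.
No chain forces A (or any of the others) ahead of M.
That's B, D, F, I, and J — 5 in all.

5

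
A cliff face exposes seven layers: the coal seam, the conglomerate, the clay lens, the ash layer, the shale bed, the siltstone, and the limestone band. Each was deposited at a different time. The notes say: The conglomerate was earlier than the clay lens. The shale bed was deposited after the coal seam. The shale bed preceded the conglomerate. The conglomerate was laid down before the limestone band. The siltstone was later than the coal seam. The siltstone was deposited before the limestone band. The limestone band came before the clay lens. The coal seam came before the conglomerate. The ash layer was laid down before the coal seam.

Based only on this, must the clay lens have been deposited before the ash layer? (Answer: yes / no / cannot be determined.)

no

Tracing the constraints gives the ash layer → the coal seam → the conglomerate → the clay lens, so the ash layer must come before the clay lens.
That means the clay lens cannot be before the ash layer.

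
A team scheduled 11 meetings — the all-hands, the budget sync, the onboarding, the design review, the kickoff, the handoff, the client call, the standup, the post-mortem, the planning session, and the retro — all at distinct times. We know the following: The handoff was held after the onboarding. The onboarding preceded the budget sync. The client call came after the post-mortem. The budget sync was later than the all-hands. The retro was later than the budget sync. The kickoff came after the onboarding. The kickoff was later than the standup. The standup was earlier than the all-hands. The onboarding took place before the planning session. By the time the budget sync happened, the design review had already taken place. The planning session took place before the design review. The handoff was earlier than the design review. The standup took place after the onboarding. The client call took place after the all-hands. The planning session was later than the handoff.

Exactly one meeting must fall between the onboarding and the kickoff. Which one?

the standup

Tracing the constraints gives the onboarding → the standup → the kickoff, so the standup sits after the onboarding and before the kickoff.
No other meeting is forced both after the onboarding and before the kickoff.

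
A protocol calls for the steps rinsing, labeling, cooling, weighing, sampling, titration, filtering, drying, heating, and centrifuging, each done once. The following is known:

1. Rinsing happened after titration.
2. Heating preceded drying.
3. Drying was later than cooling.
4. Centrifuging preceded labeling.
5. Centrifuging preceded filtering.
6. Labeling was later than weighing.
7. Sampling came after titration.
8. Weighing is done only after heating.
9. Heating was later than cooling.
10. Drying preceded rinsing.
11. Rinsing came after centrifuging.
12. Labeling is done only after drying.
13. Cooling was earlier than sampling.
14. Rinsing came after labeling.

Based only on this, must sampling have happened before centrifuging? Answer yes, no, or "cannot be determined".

cannot be determined

No chain of stated constraints runs from sampling to centrifuging, and none runs from centrifuging to sampling either.
So the relative order of sampling and centrifuging is not fixed by the given facts.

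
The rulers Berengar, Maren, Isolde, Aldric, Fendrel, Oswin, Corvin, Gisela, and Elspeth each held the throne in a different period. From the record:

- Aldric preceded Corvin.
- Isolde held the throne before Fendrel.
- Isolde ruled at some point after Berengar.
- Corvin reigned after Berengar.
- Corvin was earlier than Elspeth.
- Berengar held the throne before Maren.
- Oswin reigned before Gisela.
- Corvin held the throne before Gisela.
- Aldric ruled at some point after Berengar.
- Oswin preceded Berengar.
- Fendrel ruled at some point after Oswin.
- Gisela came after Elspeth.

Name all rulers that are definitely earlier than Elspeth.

Directly stated before Elspeth: Corvin.
Aldric reaches Elspeth via Aldric → Corvin → Elspeth.
Berengar reaches Elspeth via Berengar → Corvin → Elspeth.
Oswin reaches Elspeth via Oswin → Berengar → Corvin → Elspeth.

Aldric, Berengar, Corvin, Oswin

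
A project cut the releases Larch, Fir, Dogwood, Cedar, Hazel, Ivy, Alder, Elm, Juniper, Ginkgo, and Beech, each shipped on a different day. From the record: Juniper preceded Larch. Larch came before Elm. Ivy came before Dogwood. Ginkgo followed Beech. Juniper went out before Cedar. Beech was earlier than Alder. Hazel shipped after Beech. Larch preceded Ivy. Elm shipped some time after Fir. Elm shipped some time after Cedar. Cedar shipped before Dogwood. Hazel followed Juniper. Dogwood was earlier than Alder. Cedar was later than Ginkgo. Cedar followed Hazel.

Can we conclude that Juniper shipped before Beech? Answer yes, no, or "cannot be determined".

cannot be determined

No chain of stated constraints runs from Juniper to Beech, and none runs from Beech to Juniper either.
So the relative order of Juniper and Beech is not fixed by the given facts.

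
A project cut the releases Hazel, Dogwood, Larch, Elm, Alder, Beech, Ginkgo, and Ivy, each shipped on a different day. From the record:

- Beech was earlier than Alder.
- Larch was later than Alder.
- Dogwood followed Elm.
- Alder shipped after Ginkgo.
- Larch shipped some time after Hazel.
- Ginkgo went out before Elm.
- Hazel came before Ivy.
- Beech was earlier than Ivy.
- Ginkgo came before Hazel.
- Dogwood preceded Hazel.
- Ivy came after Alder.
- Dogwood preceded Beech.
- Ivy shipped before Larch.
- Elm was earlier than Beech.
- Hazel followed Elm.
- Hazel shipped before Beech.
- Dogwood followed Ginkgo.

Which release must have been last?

Larch

Every other release has a chain of constraints placing it before Larch, so Larch is last.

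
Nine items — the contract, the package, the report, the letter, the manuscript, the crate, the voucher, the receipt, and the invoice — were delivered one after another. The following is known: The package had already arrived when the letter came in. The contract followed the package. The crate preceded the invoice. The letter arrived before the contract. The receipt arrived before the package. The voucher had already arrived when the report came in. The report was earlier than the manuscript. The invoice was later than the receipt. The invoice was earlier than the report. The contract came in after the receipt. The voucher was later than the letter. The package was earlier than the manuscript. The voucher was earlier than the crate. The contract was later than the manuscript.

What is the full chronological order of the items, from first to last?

The constraints fix every adjacent pair, so only one ordering works:
the receipt → the package → the letter → the voucher → the crate → the invoice → the report → the manuscript → the contract.

the receipt, the package, the letter, the voucher, the crate, the invoice, the report, the manuscript, the contract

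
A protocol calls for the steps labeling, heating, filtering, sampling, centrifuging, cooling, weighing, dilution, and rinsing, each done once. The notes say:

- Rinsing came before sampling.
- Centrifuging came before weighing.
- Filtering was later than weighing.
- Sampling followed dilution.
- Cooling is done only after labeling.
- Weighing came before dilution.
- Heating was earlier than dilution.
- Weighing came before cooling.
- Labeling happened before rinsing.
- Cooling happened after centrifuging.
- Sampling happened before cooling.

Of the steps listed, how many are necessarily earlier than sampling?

Directly stated before sampling: dilution and rinsing.
Centrifuging reaches sampling via centrifuging → weighing → dilution → sampling.
Heating reaches sampling via heating → dilution → sampling.
Labeling reaches sampling via labeling → rinsing → sampling.
Likewise weighing reaches sampling by chaining the stated constraints.
No chain forces filtering (or any of the others) ahead of sampling.
That's centrifuging, dilution, heating, labeling, rinsing, and weighing — 6 in all.

6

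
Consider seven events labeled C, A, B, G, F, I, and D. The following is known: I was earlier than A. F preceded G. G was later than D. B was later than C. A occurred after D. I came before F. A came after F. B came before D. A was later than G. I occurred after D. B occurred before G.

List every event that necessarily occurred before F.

B, C, D, I

Directly stated before F: I.
B reaches F via B → D → I → F.
C reaches F via C → B → D → I → F.
D reaches F via D → I → F.
No chain forces G (or any of the others) ahead of F.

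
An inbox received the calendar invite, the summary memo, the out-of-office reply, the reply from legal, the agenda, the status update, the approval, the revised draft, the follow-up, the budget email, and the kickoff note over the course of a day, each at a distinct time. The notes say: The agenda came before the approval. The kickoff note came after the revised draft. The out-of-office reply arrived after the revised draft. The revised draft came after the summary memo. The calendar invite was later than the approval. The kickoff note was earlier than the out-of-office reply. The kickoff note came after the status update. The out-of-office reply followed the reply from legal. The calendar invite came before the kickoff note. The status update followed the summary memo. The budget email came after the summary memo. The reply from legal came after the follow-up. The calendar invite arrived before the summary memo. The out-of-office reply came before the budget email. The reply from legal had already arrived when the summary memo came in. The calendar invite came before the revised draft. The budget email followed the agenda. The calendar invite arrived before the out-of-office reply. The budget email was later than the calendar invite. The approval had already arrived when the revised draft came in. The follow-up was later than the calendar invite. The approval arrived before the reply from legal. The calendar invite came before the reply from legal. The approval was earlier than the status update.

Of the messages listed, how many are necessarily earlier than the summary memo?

5

Directly stated before the summary memo: the calendar invite and the reply from legal.
The agenda reaches the summary memo via the agenda → the approval → the calendar invite → the summary memo.
The approval reaches the summary memo via the approval → the calendar invite → the summary memo.
The follow-up reaches the summary memo via the follow-up → the reply from legal → the summary memo.
No chain forces the status update (or any of the others) ahead of the summary memo.
That's the agenda, the approval, the calendar invite, the follow-up, and the reply from legal — 5 in all.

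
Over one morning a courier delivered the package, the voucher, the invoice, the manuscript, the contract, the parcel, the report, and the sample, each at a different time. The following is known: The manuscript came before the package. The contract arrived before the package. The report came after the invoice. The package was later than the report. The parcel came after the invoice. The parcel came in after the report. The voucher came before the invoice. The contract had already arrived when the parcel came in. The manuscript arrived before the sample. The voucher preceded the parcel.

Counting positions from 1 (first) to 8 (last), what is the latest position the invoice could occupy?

5

The invoice must come before the package, the parcel, and the report — 3 items forced after it.
Everything else can be placed before the invoice in some valid order, so the invoice can sit as late as position 8 − 3 = 5.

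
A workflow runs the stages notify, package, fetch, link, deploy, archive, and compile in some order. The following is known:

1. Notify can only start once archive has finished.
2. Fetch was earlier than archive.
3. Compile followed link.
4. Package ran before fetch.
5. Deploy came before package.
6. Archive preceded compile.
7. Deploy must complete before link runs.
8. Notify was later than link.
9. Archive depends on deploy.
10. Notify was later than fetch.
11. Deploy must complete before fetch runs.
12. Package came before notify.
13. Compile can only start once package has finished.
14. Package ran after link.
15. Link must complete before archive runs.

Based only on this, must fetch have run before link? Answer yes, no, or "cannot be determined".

no

Tracing the constraints gives link → package → fetch, so link must come before fetch.
That means fetch cannot be before link.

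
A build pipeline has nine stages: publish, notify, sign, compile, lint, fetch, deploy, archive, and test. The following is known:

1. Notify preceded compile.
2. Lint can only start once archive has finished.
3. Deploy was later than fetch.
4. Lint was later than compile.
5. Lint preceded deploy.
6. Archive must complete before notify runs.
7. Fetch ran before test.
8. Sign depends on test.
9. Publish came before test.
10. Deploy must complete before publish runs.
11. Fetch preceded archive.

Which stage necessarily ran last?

sign

Every other stage has a chain of constraints placing it before sign, so sign is last.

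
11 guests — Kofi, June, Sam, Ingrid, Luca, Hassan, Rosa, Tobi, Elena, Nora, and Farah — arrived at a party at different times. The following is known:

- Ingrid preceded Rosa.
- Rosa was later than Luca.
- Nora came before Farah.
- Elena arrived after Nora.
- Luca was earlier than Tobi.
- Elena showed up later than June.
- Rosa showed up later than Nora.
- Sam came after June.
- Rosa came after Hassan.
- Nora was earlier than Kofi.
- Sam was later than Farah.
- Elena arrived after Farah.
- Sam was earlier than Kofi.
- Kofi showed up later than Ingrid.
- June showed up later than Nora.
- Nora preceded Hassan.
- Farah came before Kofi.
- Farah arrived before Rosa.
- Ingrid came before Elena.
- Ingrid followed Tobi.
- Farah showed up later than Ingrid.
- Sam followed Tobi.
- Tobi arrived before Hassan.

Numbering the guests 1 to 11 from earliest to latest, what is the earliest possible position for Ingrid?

3

Luca and Tobi must both come before Ingrid — 2 forced predecessors.
Nothing else is forced ahead of Ingrid, so their earliest slot is position 2 + 1 = 3.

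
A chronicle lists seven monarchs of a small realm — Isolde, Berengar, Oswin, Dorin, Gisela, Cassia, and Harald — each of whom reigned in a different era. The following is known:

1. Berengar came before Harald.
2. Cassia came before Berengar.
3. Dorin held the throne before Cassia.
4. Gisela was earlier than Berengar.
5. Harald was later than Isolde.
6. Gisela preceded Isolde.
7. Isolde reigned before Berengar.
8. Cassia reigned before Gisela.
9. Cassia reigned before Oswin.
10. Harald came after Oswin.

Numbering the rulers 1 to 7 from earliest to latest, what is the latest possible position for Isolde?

Isolde must come before Berengar and Harald — 2 rulers forced after them.
Everything else can be placed before Isolde in some valid order, so Isolde can sit as late as position 7 − 2 = 5.

5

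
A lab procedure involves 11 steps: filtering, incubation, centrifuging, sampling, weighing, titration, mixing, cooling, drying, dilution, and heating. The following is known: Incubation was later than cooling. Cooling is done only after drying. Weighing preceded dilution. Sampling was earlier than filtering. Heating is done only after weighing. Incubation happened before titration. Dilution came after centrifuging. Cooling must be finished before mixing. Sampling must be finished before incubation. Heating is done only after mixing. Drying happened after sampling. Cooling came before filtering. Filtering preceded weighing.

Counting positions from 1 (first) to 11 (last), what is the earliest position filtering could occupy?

4

Cooling, drying, and sampling must all come before filtering — 3 forced predecessors.
Nothing else is forced ahead of filtering, so its earliest slot is position 3 + 1 = 4.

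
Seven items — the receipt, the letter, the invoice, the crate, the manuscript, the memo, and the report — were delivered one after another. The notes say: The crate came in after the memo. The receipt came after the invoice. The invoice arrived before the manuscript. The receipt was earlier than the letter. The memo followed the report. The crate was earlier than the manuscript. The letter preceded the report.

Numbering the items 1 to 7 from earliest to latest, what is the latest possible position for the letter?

The letter must come before the crate, the manuscript, the memo, and the report — 4 items forced after it.
Everything else can be placed before the letter in some valid order, so the letter can sit as late as position 7 − 4 = 3.

3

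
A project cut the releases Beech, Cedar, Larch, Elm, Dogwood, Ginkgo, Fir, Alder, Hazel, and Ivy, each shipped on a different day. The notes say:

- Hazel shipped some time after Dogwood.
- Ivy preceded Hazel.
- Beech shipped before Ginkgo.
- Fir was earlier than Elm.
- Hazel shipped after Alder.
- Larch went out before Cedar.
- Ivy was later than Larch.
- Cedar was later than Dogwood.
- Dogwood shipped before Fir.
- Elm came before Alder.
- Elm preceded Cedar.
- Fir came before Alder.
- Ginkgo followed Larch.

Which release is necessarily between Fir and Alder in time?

Elm

Tracing the constraints gives Fir → Elm → Alder, so Elm sits after Fir and before Alder.
No other release is forced both after Fir and before Alder.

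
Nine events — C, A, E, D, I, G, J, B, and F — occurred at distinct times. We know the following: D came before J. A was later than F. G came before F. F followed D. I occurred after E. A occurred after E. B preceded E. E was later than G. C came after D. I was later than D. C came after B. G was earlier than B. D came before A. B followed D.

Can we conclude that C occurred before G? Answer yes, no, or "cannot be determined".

Tracing the constraints gives G → B → C, so G must come before C.
That means C cannot be before G.

no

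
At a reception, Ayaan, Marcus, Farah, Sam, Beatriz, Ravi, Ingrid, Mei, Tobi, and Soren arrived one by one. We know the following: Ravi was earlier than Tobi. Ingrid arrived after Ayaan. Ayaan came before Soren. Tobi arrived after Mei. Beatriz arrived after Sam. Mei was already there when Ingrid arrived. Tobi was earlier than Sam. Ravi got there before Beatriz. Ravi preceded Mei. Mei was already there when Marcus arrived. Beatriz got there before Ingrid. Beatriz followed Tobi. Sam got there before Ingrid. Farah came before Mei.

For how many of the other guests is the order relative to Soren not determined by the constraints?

Forced before Soren: Ayaan.
That leaves Beatriz, Farah, Ingrid, Marcus, Mei, Ravi, Sam, and Tobi with no forced order relative to Soren — 8.

8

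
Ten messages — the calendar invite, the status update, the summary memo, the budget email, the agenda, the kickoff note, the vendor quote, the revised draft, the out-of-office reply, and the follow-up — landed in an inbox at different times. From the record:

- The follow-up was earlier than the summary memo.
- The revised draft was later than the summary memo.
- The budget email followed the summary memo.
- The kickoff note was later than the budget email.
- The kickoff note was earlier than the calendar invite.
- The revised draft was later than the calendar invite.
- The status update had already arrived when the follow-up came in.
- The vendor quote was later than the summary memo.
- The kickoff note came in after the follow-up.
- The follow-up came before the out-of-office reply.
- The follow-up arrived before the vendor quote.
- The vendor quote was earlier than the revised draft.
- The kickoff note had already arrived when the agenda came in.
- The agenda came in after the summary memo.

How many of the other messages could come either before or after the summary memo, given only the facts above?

Forced before the summary memo: the follow-up and the status update; forced after the summary memo: the agenda, the budget email, the calendar invite, the kickoff note, the revised draft, and the vendor quote.
That leaves the out-of-office reply with no forced order relative to the summary memo — 1.

1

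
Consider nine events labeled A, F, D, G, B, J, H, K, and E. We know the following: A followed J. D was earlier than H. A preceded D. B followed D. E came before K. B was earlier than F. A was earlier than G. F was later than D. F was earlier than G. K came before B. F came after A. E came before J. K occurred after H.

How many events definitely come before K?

Directly stated before K: E and H.
A reaches K via A → D → H → K.
D reaches K via D → H → K.
J reaches K via J → A → D → H → K.
No chain forces F (or any of the others) ahead of K.
That's A, D, E, H, and J — 5 in all.

5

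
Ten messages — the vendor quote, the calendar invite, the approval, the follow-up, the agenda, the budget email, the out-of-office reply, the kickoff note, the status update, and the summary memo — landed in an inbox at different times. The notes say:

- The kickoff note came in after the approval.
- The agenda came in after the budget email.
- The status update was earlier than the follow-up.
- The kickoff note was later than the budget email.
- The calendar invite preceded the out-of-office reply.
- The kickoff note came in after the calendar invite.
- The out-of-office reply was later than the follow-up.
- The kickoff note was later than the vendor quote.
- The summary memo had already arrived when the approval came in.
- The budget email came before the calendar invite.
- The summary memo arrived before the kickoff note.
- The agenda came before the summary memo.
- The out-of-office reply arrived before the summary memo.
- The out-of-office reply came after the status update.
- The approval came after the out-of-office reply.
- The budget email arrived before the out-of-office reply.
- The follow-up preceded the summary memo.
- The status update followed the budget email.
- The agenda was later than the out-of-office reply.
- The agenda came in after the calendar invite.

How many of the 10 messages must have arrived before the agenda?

5

Directly stated before the agenda: the budget email, the calendar invite, and the out-of-office reply.
The follow-up reaches the agenda via the follow-up → the out-of-office reply → the agenda.
The status update reaches the agenda via the status update → the out-of-office reply → the agenda.
That's the budget email, the calendar invite, the follow-up, the out-of-office reply, and the status update — 5 in all.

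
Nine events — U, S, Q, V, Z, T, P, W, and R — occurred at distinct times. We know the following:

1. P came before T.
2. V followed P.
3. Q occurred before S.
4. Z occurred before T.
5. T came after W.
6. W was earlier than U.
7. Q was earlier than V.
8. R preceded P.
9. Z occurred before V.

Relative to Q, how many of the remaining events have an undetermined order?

6

Forced after Q: S and V.
That leaves P, R, T, U, W, and Z with no forced order relative to Q — 6.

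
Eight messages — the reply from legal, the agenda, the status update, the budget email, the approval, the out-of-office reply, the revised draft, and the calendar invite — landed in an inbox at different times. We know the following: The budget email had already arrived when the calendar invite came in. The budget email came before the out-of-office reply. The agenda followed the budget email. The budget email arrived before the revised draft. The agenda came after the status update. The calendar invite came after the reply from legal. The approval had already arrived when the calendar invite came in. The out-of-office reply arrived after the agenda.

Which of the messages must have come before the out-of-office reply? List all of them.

the agenda, the budget email, the status update

Directly stated before the out-of-office reply: the agenda and the budget email.
The status update reaches the out-of-office reply via the status update → the agenda → the out-of-office reply.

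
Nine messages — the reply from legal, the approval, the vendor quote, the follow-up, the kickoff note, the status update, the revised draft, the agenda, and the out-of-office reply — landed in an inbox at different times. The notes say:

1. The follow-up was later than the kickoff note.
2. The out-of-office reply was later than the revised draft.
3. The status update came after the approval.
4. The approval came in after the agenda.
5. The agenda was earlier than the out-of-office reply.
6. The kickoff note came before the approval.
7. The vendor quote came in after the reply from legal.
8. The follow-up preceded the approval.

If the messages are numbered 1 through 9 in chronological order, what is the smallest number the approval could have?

4

The agenda, the follow-up, and the kickoff note must all come before the approval — 3 forced predecessors.
Nothing else is forced ahead of the approval, so its earliest slot is position 3 + 1 = 4.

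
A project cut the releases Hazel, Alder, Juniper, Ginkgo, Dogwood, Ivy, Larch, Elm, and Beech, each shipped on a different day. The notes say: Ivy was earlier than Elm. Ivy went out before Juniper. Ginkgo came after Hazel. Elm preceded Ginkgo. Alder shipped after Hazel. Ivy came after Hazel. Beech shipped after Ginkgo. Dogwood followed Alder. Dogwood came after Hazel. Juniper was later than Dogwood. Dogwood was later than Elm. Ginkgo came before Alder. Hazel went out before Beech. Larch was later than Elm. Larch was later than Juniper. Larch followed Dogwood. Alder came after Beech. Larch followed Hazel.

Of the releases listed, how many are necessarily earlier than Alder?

Directly stated before Alder: Beech, Ginkgo, and Hazel.
Elm reaches Alder via Elm → Ginkgo → Alder.
Ivy reaches Alder via Ivy → Elm → Ginkgo → Alder.
No chain forces Larch (or any of the others) ahead of Alder.
That's Beech, Elm, Ginkgo, Hazel, and Ivy — 5 in all.

5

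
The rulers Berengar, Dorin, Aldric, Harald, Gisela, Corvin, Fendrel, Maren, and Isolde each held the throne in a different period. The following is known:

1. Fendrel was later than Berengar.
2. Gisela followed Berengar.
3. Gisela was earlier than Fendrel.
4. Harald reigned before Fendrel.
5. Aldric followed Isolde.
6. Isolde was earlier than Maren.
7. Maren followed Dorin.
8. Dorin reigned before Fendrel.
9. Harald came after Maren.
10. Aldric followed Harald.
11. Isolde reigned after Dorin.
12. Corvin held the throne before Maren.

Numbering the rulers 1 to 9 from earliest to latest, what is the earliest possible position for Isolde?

2

Dorin must come before Isolde — 1 forced predecessor.
Nothing else is forced ahead of Isolde, so their earliest slot is position 1 + 1 = 2.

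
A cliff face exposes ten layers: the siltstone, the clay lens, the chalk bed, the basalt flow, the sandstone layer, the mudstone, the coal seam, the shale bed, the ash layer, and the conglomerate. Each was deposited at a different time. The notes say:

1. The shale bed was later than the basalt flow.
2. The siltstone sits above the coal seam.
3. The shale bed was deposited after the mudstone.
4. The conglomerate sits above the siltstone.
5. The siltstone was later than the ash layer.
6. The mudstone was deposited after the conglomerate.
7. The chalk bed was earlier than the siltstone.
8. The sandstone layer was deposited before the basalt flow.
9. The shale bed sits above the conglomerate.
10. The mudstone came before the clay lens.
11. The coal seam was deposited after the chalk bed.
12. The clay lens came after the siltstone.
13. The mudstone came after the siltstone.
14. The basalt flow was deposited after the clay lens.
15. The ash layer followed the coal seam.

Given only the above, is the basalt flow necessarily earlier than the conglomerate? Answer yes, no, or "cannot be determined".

no

Tracing the constraints gives the conglomerate → the mudstone → the clay lens → the basalt flow, so the conglomerate must come before the basalt flow.
That means the basalt flow cannot be before the conglomerate.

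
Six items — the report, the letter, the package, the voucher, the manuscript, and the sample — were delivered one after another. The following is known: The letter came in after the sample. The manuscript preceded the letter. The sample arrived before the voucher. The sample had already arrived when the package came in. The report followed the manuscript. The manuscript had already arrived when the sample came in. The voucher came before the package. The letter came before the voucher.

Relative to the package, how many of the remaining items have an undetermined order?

Forced before the package: the letter, the manuscript, the sample, and the voucher.
That leaves the report with no forced order relative to the package — 1.

1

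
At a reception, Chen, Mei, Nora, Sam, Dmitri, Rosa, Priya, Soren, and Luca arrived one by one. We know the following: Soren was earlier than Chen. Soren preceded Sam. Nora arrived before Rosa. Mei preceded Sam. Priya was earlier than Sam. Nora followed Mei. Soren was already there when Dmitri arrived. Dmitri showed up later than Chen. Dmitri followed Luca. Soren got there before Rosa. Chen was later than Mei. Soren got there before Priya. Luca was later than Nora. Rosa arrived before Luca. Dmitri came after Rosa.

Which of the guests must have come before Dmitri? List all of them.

Chen, Luca, Mei, Nora, Rosa, Soren

Directly stated before Dmitri: Chen, Luca, Rosa, and Soren.
Mei reaches Dmitri via Mei → Chen → Dmitri.
Nora reaches Dmitri via Nora → Rosa → Dmitri.
No chain forces Sam (or any of the others) ahead of Dmitri.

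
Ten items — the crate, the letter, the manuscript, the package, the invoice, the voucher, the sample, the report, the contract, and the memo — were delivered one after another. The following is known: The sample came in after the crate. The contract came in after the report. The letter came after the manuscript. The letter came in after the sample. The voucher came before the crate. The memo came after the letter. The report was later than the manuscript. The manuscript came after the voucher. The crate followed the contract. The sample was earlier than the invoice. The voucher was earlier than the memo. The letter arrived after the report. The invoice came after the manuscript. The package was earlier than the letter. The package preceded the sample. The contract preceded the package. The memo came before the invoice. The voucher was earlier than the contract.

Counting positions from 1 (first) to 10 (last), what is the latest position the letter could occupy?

The letter must come before the invoice and the memo — 2 items forced after it.
Everything else can be placed before the letter in some valid order, so the letter can sit as late as position 10 − 2 = 8.

8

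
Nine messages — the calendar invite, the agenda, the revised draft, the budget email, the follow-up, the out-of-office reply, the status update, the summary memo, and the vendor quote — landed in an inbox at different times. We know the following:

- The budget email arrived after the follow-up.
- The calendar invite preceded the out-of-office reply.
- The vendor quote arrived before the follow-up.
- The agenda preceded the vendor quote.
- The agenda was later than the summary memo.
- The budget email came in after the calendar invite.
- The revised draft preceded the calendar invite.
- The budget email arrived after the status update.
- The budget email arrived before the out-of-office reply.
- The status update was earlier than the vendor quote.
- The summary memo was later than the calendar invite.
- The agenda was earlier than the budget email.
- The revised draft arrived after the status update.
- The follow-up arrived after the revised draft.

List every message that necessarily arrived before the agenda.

Directly stated before the agenda: the summary memo.
The calendar invite reaches the agenda via the calendar invite → the summary memo → the agenda.
The revised draft reaches the agenda via the revised draft → the calendar invite → the summary memo → the agenda.
The status update reaches the agenda via the status update → the revised draft → the calendar invite → the summary memo → the agenda.
No chain forces the vendor quote (or any of the others) ahead of the agenda.

the calendar invite, the revised draft, the status update, the summary memo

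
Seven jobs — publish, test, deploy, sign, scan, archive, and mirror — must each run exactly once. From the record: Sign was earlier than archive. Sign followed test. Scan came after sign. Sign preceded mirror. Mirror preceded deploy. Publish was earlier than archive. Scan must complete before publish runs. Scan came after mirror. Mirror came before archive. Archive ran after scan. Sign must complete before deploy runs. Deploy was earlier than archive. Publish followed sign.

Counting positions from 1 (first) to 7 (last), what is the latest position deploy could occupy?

6

Deploy must come before archive — 1 stage forced after it.
Everything else can be placed before deploy in some valid order, so deploy can sit as late as position 7 − 1 = 6.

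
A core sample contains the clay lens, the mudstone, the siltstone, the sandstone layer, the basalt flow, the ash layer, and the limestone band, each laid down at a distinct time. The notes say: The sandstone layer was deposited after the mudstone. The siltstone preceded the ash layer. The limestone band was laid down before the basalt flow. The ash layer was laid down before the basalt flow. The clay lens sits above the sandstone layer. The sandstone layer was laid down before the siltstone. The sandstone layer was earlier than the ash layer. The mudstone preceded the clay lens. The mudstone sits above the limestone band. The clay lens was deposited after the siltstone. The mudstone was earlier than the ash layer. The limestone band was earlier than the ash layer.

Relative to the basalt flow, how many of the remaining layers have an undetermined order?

1

Forced before the basalt flow: the ash layer, the limestone band, the mudstone, the sandstone layer, and the siltstone.
That leaves the clay lens with no forced order relative to the basalt flow — 1.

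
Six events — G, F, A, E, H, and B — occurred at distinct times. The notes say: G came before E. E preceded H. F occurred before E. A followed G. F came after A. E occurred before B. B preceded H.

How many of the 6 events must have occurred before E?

Directly stated before E: F and G.
A reaches E via A → F → E.
No chain forces B (or any of the others) ahead of E.
That's A, F, and G — 3 in all.

3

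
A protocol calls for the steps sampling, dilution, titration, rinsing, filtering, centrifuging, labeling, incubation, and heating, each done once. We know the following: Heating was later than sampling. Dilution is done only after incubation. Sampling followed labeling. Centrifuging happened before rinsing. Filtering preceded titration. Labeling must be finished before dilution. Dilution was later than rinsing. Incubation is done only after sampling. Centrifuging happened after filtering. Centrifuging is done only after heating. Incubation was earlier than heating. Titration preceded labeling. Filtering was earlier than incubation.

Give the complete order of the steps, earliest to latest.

The constraints fix every adjacent pair, so only one ordering works:
filtering → titration → labeling → sampling → incubation → heating → centrifuging → rinsing → dilution.

filtering, titration, labeling, sampling, incubation, heating, centrifuging, rinsing, dilution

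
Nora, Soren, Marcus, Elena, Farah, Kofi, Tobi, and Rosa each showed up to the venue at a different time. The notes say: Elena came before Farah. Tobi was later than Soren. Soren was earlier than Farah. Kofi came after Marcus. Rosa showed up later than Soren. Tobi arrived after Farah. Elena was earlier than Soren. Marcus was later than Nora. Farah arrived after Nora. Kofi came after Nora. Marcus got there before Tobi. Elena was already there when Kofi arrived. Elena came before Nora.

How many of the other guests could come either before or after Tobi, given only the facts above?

2

Forced before Tobi: Elena, Farah, Marcus, Nora, and Soren.
That leaves Kofi and Rosa with no forced order relative to Tobi — 2.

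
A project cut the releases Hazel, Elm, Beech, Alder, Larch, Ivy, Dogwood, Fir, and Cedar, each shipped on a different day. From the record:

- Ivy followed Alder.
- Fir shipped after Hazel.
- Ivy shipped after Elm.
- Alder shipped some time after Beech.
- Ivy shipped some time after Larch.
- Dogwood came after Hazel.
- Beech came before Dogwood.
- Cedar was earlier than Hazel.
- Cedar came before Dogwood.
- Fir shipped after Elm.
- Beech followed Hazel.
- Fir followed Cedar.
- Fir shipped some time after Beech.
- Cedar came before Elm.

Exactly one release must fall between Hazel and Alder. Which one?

Tracing the constraints gives Hazel → Beech → Alder, so Beech sits after Hazel and before Alder.
No other release is forced both after Hazel and before Alder.

Beech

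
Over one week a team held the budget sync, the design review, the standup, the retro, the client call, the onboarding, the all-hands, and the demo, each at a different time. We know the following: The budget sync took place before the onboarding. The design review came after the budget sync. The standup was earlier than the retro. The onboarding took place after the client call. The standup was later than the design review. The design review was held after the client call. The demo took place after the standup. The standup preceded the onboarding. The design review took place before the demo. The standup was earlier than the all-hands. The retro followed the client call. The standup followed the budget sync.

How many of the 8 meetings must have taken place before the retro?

Directly stated before the retro: the client call and the standup.
The budget sync reaches the retro via the budget sync → the standup → the retro.
The design review reaches the retro via the design review → the standup → the retro.
No chain forces the all-hands (or any of the others) ahead of the retro.
That's the budget sync, the client call, the design review, and the standup — 4 in all.

4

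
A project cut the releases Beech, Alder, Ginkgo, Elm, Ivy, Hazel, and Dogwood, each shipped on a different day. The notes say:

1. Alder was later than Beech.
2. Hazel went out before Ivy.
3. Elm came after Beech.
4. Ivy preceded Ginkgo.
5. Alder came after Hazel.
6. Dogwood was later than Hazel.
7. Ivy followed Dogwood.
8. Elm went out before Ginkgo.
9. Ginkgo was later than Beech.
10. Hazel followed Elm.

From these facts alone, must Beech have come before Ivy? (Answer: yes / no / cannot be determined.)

Chain the constraints: Beech → Elm → Hazel → Ivy. Each link is directly stated, so Beech comes before Ivy.

yes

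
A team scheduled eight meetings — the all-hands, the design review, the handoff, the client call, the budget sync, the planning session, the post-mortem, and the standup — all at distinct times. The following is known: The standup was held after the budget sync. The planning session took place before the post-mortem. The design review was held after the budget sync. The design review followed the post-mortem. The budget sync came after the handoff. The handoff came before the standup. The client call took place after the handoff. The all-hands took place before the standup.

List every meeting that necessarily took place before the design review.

the budget sync, the handoff, the planning session, the post-mortem

Directly stated before the design review: the budget sync and the post-mortem.
The handoff reaches the design review via the handoff → the budget sync → the design review.
The planning session reaches the design review via the planning session → the post-mortem → the design review.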